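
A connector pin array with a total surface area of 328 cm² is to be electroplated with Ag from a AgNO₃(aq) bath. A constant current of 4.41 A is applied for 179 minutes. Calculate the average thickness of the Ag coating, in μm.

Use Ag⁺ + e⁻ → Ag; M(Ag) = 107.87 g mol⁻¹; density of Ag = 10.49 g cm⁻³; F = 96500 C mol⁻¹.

Q = I·t = 4.410 × 10740 = 47360 C; n(e⁻) = 0.4908 mol.
n(Ag) = n(e⁻)/1 = 0.4908 mol, so m = 0.4908 × 107.87 = 52.94 g.
Volume = m/ρ = 52.94 / 10.49 = 5.047 cm³.
Thickness = V/A = 5.047 / 328 = 0.0154 cm = 154 μm.

154 μm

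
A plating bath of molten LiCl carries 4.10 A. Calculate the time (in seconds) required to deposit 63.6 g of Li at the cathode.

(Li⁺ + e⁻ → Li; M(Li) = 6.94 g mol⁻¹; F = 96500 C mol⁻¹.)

2.16 × 10⁵ s

n(Li) = m/M = 63.6 / 6.94 = 9.164 mol.
Each Li atom requires 1 electron, so n(e⁻) = 1 × 9.164 = 9.164 mol.
Q = n(e⁻)·F = 9.164 × 96500 = 884400 C.
t = Q/I = 884400 / 4.100 A = 215700 s.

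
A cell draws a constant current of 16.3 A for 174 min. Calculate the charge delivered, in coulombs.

Q = I·t = 16.30 A × 10440 s = 1.70 × 10⁵ C.

1.70 × 10⁵ C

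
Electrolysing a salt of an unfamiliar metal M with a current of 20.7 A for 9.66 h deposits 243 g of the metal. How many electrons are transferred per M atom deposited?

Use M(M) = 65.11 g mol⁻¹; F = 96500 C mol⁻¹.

2

Q = I·t = 20.70 A × 34776 s = 719900 C, so n(e⁻) = 719900/96500 = 7.460 mol.
n(M) deposited = 243 / 65.11 = 3.732 mol.
Electrons per atom = n(e⁻)/n(M) = 7.460 / 3.732 = 2.00 ≈ 2, so the ion is M²⁺.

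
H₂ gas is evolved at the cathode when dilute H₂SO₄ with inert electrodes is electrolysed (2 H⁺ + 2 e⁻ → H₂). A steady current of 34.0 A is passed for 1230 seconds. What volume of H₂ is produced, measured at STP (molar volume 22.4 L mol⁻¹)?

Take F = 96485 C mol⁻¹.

4.85 L

Q = I·t = 34.00 A × 1230.0 s = 41820 C.
n(e⁻) = Q/F = 41820 / 96485 = 0.4334 mol.
2 electrons are transferred per H₂ molecule, so n(H₂) = 0.4334 / 2 = 0.2167 mol.
V = n × V_m = 0.2167 × 22.4 = 4.85 L.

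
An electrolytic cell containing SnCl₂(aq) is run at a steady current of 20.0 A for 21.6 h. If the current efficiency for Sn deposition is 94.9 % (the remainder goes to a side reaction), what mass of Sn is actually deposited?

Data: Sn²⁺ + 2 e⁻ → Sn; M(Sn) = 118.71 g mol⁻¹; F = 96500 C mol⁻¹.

908 g

Q = I·t = 20.00 × 77760 = 1555000 C.
n(e⁻) = 1555000/96500 = 16.12 mol; theoretically n(Sn) = 16.12/2 = 8.058 mol, m_theo = 956.6 g.
At 94.9 % efficiency, m_actual = 0.949 × 956.6 = 908 g.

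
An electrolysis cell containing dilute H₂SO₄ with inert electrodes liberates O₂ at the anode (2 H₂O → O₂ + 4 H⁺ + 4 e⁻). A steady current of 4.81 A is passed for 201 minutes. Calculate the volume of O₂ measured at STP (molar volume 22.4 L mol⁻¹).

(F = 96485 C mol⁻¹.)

Q = I·t = 4.810 A × 12060 s = 58010 C.
n(e⁻) = Q/F = 58010 / 96485 = 0.6012 mol.
4 electrons are transferred per O₂ molecule, so n(O₂) = 0.6012 / 4 = 0.1503 mol.
V = n × V_m = 0.1503 × 22.4 = 3.37 L.

3.37 L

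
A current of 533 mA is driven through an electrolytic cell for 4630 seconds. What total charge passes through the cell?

Q = I·t = 0.5330 A × 4630.0 s = 2470 C.

2470 C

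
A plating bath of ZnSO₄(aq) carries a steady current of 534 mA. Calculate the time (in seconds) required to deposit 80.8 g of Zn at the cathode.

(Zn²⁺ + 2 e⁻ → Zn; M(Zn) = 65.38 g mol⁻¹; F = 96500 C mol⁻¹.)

4.47 × 10⁵ s

n(Zn) = m/M = 80.8 / 65.38 = 1.236 mol.
Each Zn atom requires 2 electrons, so n(e⁻) = 2 × 1.236 = 2.472 mol.
Q = n(e⁻)·F = 2.472 × 96500 = 238500 C.
t = Q/I = 238500 / 0.5340 A = 446700 s.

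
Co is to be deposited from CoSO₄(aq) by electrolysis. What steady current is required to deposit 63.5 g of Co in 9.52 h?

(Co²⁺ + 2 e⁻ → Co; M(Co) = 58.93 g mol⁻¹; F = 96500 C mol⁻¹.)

n(Co) = 63.5 / 58.93 = 1.078 mol.
n(e⁻) = 2 × 1.078 = 2.155 mol.
Q = n(e⁻)·F = 2.155 × 96500 = 208000 C.
I = Q/t = 208000 / 34272 s = 6.07 A.

6.07 A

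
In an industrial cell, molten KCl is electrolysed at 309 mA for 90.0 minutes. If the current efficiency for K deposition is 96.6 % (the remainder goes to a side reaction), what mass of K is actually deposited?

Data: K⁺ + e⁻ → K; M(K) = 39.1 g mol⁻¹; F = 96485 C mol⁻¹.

0.653 g

Q = I·t = 0.3090 × 5400.0 = 1669 C.
n(e⁻) = 1669/96485 = 0.01729 mol; theoretically n(K) = 0.01729/1 = 0.01729 mol, m_theo = 0.6762 g.
At 96.6 % efficiency, m_actual = 0.966 × 0.6762 = 0.653 g.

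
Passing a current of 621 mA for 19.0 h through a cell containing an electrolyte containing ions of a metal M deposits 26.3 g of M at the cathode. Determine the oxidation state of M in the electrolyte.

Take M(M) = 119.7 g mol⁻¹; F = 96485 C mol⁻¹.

Q = I·t = 0.6210 A × 68400 s = 42480 C, so n(e⁻) = 42480/96485 = 0.4402 mol.
n(M) deposited = 26.3 / 119.7 = 0.2197 mol.
Electrons per atom = n(e⁻)/n(M) = 0.4402 / 0.2197 = 2.00 ≈ 2, so the ion is M²⁺.

+2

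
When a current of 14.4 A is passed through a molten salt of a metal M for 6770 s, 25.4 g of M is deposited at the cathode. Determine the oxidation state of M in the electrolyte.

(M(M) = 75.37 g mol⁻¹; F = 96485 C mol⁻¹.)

+3

Q = I·t = 14.40 A × 6770.0 s = 97490 C, so n(e⁻) = 97490/96485 = 1.010 mol.
n(M) deposited = 25.4 / 75.37 = 0.3370 mol.
Electrons per atom = n(e⁻)/n(M) = 1.010 / 0.3370 = 3.00 ≈ 3, so the ion is M³⁺.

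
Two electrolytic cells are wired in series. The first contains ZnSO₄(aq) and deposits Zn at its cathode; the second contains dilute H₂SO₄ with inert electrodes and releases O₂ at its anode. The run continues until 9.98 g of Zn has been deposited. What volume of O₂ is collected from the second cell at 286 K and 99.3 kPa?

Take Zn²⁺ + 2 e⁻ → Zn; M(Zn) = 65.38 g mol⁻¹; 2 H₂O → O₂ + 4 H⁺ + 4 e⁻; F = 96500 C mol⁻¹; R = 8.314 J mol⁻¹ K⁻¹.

n(Zn) = 9.98 / 65.38 = 0.1526 mol, so n(e⁻) = 2 × 0.1526 = 0.3053 mol.
The cells are in series, so the same 0.3053 mol of electrons passes through the second cell.
2 H₂O → O₂ + 4 H⁺ + 4 e⁻ — 4 mol e⁻ per mol O₂, so n(O₂) = 0.3053/4 = 0.07632 mol.
V = nRT/P = (0.07632 × 8.314 × 286) / (99.3 × 10³) = 0.00183 m³ = 1.83 L.

1.83 L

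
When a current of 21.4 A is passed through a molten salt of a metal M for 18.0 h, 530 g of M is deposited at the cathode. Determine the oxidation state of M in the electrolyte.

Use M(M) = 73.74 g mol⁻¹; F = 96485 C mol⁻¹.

+2

Q = I·t = 21.40 A × 64800 s = 1387000 C, so n(e⁻) = 1387000/96485 = 14.37 mol.
n(M) deposited = 530 / 73.74 = 7.187 mol.
Electrons per atom = n(e⁻)/n(M) = 14.37 / 7.187 = 2.00 ≈ 2, so the ion is M²⁺.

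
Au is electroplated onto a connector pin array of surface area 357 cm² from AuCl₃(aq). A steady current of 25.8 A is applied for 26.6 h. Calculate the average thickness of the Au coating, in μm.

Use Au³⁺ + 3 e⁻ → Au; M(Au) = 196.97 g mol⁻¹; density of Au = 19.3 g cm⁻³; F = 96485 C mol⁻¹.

2440 μm

Q = I·t = 25.80 × 95760 = 2471000 C; n(e⁻) = 25.61 mol.
n(Au) = n(e⁻)/3 = 8.535 mol, so m = 8.535 × 196.97 = 1681 g.
Volume = m/ρ = 1681 / 19.3 = 87.11 cm³.
Thickness = V/A = 87.11 / 357 = 0.244 cm = 2440 μm.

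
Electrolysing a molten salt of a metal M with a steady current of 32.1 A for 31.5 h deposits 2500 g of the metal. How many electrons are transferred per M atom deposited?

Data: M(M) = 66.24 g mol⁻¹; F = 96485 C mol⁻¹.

Q = I·t = 32.10 A × 113400 s = 3640000 C, so n(e⁻) = 3640000/96485 = 37.73 mol.
n(M) deposited = 2500 / 66.24 = 37.74 mol.
Electrons per atom = n(e⁻)/n(M) = 37.73 / 37.74 = 1.00 ≈ 1, so the ion is M⁺.

1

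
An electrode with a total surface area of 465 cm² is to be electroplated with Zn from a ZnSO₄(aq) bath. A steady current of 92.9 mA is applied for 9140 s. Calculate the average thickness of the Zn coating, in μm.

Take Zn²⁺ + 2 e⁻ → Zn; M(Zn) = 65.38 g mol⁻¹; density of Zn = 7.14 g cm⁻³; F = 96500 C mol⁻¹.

Q = I·t = 0.09290 × 9140.0 = 849.1 C; n(e⁻) = 0.008799 mol.
n(Zn) = n(e⁻)/2 = 0.004400 mol, so m = 0.004400 × 65.38 = 0.2876 g.
Volume = m/ρ = 0.2876 / 7.14 = 0.04029 cm³.
Thickness = V/A = 0.04029 / 465 = 8.66 × 10⁻⁵ cm = 0.866 μm.

0.866 μm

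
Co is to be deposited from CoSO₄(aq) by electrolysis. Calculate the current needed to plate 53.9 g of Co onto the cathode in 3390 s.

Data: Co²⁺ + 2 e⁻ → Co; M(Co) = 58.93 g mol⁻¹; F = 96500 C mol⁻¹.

n(Co) = 53.9 / 58.93 = 0.9146 mol.
n(e⁻) = 2 × 0.9146 = 1.829 mol.
Q = n(e⁻)·F = 1.829 × 96500 = 176500 C.
I = Q/t = 176500 / 3390.0 s = 52.1 A.

52.1 A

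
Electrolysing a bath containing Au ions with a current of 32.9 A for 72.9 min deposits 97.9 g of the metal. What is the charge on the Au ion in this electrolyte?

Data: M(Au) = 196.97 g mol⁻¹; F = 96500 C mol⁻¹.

+3

Q = I·t = 32.90 A × 4374.0 s = 143900 C, so n(e⁻) = 143900/96500 = 1.491 mol.
n(Au) deposited = 97.9 / 196.97 = 0.4970 mol.
Electrons per atom = n(e⁻)/n(Au) = 1.491 / 0.4970 = 3.00 ≈ 3, so the ion is Au³⁺.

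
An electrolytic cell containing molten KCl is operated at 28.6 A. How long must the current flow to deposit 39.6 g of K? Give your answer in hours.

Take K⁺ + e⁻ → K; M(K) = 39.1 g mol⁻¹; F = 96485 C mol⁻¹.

0.949 h

n(K) = m/M = 39.6 / 39.1 = 1.013 mol.
Each K atom requires 1 electron, so n(e⁻) = 1 × 1.013 = 1.013 mol.
Q = n(e⁻)·F = 1.013 × 96485 = 97720 C.
t = Q/I = 97720 / 28.60 A = 3417 s = 0.949 h.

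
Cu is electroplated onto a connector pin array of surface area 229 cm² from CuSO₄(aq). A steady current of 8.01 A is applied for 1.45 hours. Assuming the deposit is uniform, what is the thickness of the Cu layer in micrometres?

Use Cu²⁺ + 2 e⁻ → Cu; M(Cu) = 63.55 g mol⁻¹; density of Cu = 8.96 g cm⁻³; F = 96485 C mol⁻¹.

67.1 μm

Q = I·t = 8.010 × 5220.0 = 41810 C; n(e⁻) = 0.4334 mol.
n(Cu) = n(e⁻)/2 = 0.2167 mol, so m = 0.2167 × 63.55 = 13.77 g.
Volume = m/ρ = 13.77 / 8.96 = 1.537 cm³.
Thickness = V/A = 1.537 / 229 = 0.00671 cm = 67.1 μm.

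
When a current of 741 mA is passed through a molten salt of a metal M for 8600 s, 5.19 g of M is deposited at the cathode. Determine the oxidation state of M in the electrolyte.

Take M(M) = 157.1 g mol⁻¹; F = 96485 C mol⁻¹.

+2

Q = I·t = 0.7410 A × 8600.0 s = 6373 C, so n(e⁻) = 6373/96485 = 0.06605 mol.
n(M) deposited = 5.19 / 157.1 = 0.03304 mol.
Electrons per atom = n(e⁻)/n(M) = 0.06605 / 0.03304 = 2.00 ≈ 2, so the ion is M²⁺.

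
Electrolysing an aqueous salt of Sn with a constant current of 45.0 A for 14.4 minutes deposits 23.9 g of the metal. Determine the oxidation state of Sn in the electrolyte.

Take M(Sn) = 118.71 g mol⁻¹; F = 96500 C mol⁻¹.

+2

Q = I·t = 45.00 A × 864.00 s = 38880 C, so n(e⁻) = 38880/96500 = 0.4029 mol.
n(Sn) deposited = 23.9 / 118.71 = 0.2013 mol.
Electrons per atom = n(e⁻)/n(Sn) = 0.4029 / 0.2013 = 2.00 ≈ 2, so the ion is Sn²⁺.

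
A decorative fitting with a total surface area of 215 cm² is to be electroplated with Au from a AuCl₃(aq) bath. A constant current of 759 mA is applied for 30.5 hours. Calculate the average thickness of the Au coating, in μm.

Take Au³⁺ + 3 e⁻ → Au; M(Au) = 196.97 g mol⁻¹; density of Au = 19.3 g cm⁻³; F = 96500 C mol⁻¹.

Q = I·t = 0.7590 × 109800 = 83340 C; n(e⁻) = 0.8636 mol.
n(Au) = n(e⁻)/3 = 0.2879 mol, so m = 0.2879 × 196.97 = 56.70 g.
Volume = m/ρ = 56.70 / 19.3 = 2.938 cm³.
Thickness = V/A = 2.938 / 215 = 0.0137 cm = 137 μm.

137 μm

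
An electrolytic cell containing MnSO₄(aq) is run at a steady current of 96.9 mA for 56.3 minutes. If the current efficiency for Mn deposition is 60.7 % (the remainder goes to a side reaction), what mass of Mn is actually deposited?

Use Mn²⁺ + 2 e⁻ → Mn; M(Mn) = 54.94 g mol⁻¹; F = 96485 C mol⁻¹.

Q = I·t = 0.09690 × 3378.0 = 327.3 C.
n(e⁻) = 327.3/96485 = 0.003393 mol; theoretically n(Mn) = 0.003393/2 = 0.001696 mol, m_theo = 0.09319 g.
At 60.7 % efficiency, m_actual = 0.607 × 0.09319 = 0.0566 g.

0.0566 g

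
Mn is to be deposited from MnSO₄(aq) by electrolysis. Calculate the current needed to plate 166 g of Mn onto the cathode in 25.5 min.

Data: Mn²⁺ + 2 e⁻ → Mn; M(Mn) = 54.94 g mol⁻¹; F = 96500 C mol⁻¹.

381 A

n(Mn) = 166 / 54.94 = 3.021 mol.
n(e⁻) = 2 × 3.021 = 6.043 mol.
Q = n(e⁻)·F = 6.043 × 96500 = 583100 C.
I = Q/t = 583100 / 1530.0 s = 381 A.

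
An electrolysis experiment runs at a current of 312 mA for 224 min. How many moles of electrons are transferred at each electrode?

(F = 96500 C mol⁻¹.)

Q = I·t = 0.3120 A × 13440 s = 4193 C.
n(e⁻) = Q/F = 4193 / 96500 = 0.0435 mol.

0.0435 mol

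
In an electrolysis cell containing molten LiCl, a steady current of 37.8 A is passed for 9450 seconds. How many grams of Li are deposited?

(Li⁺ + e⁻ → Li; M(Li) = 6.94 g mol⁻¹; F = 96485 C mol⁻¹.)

25.7 g

Q = I·t = 37.80 A × 9450.0 s = 357200 C.
n(e⁻) = Q/F = 357200 / 96485 = 3.702 mol.
Li⁺ + e⁻ → Li, so n(Li) = n(e⁻)/1 = 3.702 mol.
m = n·M = 3.702 × 6.94 = 25.7 g.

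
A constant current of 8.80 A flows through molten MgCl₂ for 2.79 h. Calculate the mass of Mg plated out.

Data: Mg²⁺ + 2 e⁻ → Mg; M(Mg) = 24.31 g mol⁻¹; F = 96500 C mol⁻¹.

11.1 g

Q = I·t = 8.800 A × 10044 s = 88390 C.
n(e⁻) = Q/F = 88390 / 96500 = 0.9159 mol.
Mg²⁺ + 2 e⁻ → Mg, so n(Mg) = n(e⁻)/2 = 0.4580 mol.
m = n·M = 0.4580 × 24.31 = 11.1 g.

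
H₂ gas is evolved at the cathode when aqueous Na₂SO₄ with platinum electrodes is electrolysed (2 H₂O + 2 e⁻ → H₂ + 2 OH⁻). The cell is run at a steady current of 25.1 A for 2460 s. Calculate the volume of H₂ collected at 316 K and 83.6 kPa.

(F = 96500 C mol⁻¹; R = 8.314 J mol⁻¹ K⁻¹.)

Q = I·t = 25.10 A × 2460.0 s = 61750 C.
n(e⁻) = Q/F = 61750 / 96500 = 0.6399 mol.
2 electrons are transferred per H₂ molecule, so n(H₂) = 0.6399 / 2 = 0.3199 mol.
V = nRT/P = (0.3199 × 8.314 × 316) / (83.6 × 10³ Pa) = 0.0101 m³ = 10.1 L.

10.1 L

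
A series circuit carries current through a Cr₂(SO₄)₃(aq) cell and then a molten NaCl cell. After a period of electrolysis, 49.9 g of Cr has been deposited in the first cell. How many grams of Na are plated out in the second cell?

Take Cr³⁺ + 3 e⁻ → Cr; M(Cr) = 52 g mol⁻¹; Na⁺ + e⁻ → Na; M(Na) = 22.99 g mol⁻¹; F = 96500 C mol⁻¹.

66.2 g

n(Cr) = 49.9 / 52 = 0.9596 mol.
Since Cr³⁺ + 3 e⁻ → Cr, n(e⁻) passed = 3 × 0.9596 = 2.879 mol.
Cells in series carry the same charge, so the same 2.879 mol of electrons passes through cell 2.
Na⁺ + e⁻ → Na, so n(Na) = 2.879 / 1 = 2.879 mol.
m(Na) = 2.879 × 22.99 = 66.2 g.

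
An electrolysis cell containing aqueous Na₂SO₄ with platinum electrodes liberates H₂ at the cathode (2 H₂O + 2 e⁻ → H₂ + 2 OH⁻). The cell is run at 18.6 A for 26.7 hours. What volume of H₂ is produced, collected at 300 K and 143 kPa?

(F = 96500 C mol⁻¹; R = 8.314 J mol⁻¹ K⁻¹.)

Q = I·t = 18.60 A × 96120 s = 1788000 C.
n(e⁻) = Q/F = 1788000 / 96500 = 18.53 mol.
2 electrons are transferred per H₂ molecule, so n(H₂) = 18.53 / 2 = 9.263 mol.
V = nRT/P = (9.263 × 8.314 × 300) / (143 × 10³ Pa) = 0.162 m³ = 162 L.

162 L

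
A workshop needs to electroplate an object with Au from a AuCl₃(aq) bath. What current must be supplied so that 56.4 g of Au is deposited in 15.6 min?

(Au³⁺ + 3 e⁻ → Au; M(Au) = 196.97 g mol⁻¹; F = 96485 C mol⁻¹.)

n(Au) = 56.4 / 196.97 = 0.2863 mol.
n(e⁻) = 3 × 0.2863 = 0.8590 mol.
Q = n(e⁻)·F = 0.8590 × 96485 = 82880 C.
I = Q/t = 82880 / 936.00 s = 88.5 A.

88.5 A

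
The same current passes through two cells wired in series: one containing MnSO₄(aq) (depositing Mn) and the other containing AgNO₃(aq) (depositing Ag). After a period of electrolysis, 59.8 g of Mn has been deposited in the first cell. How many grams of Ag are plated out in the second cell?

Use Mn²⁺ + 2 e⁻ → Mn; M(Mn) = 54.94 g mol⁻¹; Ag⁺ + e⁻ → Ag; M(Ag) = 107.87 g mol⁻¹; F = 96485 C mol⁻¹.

n(Mn) = 59.8 / 54.94 = 1.088 mol.
Since Mn²⁺ + 2 e⁻ → Mn, n(e⁻) passed = 2 × 1.088 = 2.177 mol.
Cells in series carry the same charge, so the same 2.177 mol of electrons passes through cell 2.
Ag⁺ + e⁻ → Ag, so n(Ag) = 2.177 / 1 = 2.177 mol.
m(Ag) = 2.177 × 107.87 = 235 g.

235 g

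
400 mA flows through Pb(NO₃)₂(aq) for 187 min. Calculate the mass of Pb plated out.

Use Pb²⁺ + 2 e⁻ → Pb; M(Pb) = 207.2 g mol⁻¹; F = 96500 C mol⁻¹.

4.82 g

Q = I·t = 0.4000 A × 11220 s = 4488 C.
n(e⁻) = Q/F = 4488 / 96500 = 0.04651 mol.
Pb²⁺ + 2 e⁻ → Pb, so n(Pb) = n(e⁻)/2 = 0.02325 mol.
m = n·M = 0.02325 × 207.2 = 4.82 g.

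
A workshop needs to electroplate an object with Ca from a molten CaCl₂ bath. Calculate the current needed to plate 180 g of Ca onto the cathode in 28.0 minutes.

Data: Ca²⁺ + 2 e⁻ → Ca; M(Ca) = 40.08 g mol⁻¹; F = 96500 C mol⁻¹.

516 A

n(Ca) = 180 / 40.08 = 4.491 mol.
n(e⁻) = 2 × 4.491 = 8.982 mol.
Q = n(e⁻)·F = 8.982 × 96500 = 866800 C.
I = Q/t = 866800 / 1680.0 s = 516 A.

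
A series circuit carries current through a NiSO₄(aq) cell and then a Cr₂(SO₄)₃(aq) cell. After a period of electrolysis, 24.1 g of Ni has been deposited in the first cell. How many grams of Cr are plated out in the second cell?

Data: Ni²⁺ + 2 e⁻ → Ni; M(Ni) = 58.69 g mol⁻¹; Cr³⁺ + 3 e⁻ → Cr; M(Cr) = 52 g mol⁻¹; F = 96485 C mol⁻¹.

14.2 g

n(Ni) = 24.1 / 58.69 = 0.4106 mol.
Since Ni²⁺ + 2 e⁻ → Ni, n(e⁻) passed = 2 × 0.4106 = 0.8213 mol.
Cells in series carry the same charge, so the same 0.8213 mol of electrons passes through cell 2.
Cr³⁺ + 3 e⁻ → Cr, so n(Cr) = 0.8213 / 3 = 0.2738 mol.
m(Cr) = 0.2738 × 52 = 14.2 g.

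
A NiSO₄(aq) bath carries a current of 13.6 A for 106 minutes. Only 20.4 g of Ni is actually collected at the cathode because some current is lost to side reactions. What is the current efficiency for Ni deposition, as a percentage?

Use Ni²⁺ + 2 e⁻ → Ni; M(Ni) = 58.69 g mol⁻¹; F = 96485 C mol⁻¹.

Q = I·t = 13.60 × 6360.0 = 86500 C; n(e⁻) = 86500/96485 = 0.8965 mol.
Theoretical n(Ni) = n(e⁻)/2 = 0.4482 mol, i.e. m_theo = 0.4482 × 58.69 = 26.31 g.
Efficiency = m_actual / m_theo = 20.4 / 26.31 = 77.5 %.

77.5 %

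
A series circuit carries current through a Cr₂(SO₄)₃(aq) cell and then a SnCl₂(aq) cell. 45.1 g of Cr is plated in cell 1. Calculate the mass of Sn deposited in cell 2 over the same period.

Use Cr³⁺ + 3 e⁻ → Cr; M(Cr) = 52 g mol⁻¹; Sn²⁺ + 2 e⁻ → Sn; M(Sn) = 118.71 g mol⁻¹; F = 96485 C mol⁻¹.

154 g

n(Cr) = 45.1 / 52 = 0.8673 mol.
Since Cr³⁺ + 3 e⁻ → Cr, n(e⁻) passed = 3 × 0.8673 = 2.602 mol.
Cells in series carry the same charge, so the same 2.602 mol of electrons passes through cell 2.
Sn²⁺ + 2 e⁻ → Sn, so n(Sn) = 2.602 / 2 = 1.301 mol.
m(Sn) = 1.301 × 118.71 = 154 g.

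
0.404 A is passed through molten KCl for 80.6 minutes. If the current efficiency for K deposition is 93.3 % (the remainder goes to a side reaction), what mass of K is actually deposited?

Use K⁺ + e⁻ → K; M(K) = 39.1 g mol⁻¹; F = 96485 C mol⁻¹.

Q = I·t = 0.4040 × 4836.0 = 1954 C.
n(e⁻) = 1954/96485 = 0.02025 mol; theoretically n(K) = 0.02025/1 = 0.02025 mol, m_theo = 0.7917 g.
At 93.3 % efficiency, m_actual = 0.933 × 0.7917 = 0.739 g.

0.739 g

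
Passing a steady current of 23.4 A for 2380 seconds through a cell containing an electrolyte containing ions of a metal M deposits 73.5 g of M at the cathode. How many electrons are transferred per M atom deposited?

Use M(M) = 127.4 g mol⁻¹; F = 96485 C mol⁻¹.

Q = I·t = 23.40 A × 2380.0 s = 55690 C, so n(e⁻) = 55690/96485 = 0.5772 mol.
n(M) deposited = 73.5 / 127.4 = 0.5769 mol.
Electrons per atom = n(e⁻)/n(M) = 0.5772 / 0.5769 = 1.00 ≈ 1, so the ion is M⁺.

1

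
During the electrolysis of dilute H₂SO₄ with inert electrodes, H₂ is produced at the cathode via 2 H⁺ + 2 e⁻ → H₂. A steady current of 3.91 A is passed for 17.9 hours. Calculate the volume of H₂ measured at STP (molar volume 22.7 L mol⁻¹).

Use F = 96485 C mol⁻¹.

29.6 L

Q = I·t = 3.910 A × 64440 s = 252000 C.
n(e⁻) = Q/F = 252000 / 96485 = 2.611 mol.
2 electrons are transferred per H₂ molecule, so n(H₂) = 2.611 / 2 = 1.306 mol.
V = n × V_m = 1.306 × 22.7 = 29.6 L.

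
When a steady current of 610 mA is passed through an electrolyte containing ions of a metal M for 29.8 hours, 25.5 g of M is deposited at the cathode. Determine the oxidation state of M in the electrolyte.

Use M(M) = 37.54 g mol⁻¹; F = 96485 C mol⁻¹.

Q = I·t = 0.6100 A × 107280 s = 65440 C, so n(e⁻) = 65440/96485 = 0.6782 mol.
n(M) deposited = 25.5 / 37.54 = 0.6793 mol.
Electrons per atom = n(e⁻)/n(M) = 0.6782 / 0.6793 = 0.998 ≈ 1, so the ion is M⁺.

+1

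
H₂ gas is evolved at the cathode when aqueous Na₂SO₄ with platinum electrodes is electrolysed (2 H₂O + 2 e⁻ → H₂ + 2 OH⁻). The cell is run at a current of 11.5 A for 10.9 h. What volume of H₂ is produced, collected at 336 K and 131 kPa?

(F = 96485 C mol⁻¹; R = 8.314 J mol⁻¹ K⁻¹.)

Q = I·t = 11.50 A × 39240 s = 451300 C.
n(e⁻) = Q/F = 451300 / 96485 = 4.677 mol.
2 electrons are transferred per H₂ molecule, so n(H₂) = 4.677 / 2 = 2.338 mol.
V = nRT/P = (2.338 × 8.314 × 336) / (131 × 10³ Pa) = 0.0499 m³ = 49.9 L.

49.9 L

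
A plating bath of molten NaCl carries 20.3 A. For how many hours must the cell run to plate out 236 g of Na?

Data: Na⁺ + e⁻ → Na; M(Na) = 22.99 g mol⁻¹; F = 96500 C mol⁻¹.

n(Na) = m/M = 236 / 22.99 = 10.27 mol.
Each Na atom requires 1 electron, so n(e⁻) = 1 × 10.27 = 10.27 mol.
Q = n(e⁻)·F = 10.27 × 96500 = 990600 C.
t = Q/I = 990600 / 20.30 A = 48800 s = 13.6 h.

13.6 h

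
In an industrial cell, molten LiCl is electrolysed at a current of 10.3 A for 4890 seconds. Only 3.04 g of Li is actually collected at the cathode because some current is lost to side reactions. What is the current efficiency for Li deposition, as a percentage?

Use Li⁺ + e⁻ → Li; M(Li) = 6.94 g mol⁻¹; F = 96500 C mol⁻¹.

Q = I·t = 10.30 × 4890.0 = 50370 C; n(e⁻) = 50370/96500 = 0.5219 mol.
Theoretical n(Li) = n(e⁻)/1 = 0.5219 mol, i.e. m_theo = 0.5219 × 6.94 = 3.622 g.
Efficiency = m_actual / m_theo = 3.04 / 3.622 = 83.9 %.

83.9 %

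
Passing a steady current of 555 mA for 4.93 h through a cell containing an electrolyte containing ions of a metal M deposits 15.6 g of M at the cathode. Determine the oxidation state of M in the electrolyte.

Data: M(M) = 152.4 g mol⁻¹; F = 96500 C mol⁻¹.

Q = I·t = 0.5550 A × 17748 s = 9850 C, so n(e⁻) = 9850/96500 = 0.1021 mol.
n(M) deposited = 15.6 / 152.4 = 0.1024 mol.
Electrons per atom = n(e⁻)/n(M) = 0.1021 / 0.1024 = 0.997 ≈ 1, so the ion is M⁺.

+1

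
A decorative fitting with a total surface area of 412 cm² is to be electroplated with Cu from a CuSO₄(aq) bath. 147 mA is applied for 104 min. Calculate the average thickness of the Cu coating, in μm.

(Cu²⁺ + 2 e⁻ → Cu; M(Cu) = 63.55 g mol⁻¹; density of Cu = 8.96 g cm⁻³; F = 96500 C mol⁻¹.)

Q = I·t = 0.1470 × 6240.0 = 917.3 C; n(e⁻) = 0.009505 mol.
n(Cu) = n(e⁻)/2 = 0.004753 mol, so m = 0.004753 × 63.55 = 0.3020 g.
Volume = m/ρ = 0.3020 / 8.96 = 0.03371 cm³.
Thickness = V/A = 0.03371 / 412 = 8.18 × 10⁻⁵ cm = 0.818 μm.

0.818 μm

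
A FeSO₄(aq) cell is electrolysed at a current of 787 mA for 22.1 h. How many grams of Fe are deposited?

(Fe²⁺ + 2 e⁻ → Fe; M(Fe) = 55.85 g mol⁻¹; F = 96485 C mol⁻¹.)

Q = I·t = 0.7870 A × 79560 s = 62610 C.
n(e⁻) = Q/F = 62610 / 96485 = 0.6489 mol.
Fe²⁺ + 2 e⁻ → Fe, so n(Fe) = n(e⁻)/2 = 0.3245 mol.
m = n·M = 0.3245 × 55.85 = 18.1 g.

18.1 g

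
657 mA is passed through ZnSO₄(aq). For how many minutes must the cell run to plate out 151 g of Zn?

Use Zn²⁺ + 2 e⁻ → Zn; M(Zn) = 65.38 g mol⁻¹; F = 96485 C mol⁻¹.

11300 min

n(Zn) = m/M = 151 / 65.38 = 2.310 mol.
Each Zn atom requires 2 electrons, so n(e⁻) = 2 × 2.310 = 4.619 mol.
Q = n(e⁻)·F = 4.619 × 96485 = 445700 C.
t = Q/I = 445700 / 0.6570 A = 678400 s = 11300 min.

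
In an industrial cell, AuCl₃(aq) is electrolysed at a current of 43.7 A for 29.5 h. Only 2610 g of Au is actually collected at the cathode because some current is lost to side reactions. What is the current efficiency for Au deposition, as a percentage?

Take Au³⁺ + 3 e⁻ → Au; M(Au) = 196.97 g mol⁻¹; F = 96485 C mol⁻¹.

82.6 %

Q = I·t = 43.70 × 106200 = 4641000 C; n(e⁻) = 4641000/96485 = 48.10 mol.
Theoretical n(Au) = n(e⁻)/3 = 16.03 mol, i.e. m_theo = 16.03 × 196.97 = 3158 g.
Efficiency = m_actual / m_theo = 2610 / 3158 = 82.6 %.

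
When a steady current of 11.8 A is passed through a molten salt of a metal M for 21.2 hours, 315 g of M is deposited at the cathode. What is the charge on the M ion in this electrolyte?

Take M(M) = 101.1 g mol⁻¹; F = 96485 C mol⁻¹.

Q = I·t = 11.80 A × 76320 s = 900600 C, so n(e⁻) = 900600/96485 = 9.334 mol.
n(M) deposited = 315 / 101.1 = 3.116 mol.
Electrons per atom = n(e⁻)/n(M) = 9.334 / 3.116 = 3.00 ≈ 3, so the ion is M³⁺.

+3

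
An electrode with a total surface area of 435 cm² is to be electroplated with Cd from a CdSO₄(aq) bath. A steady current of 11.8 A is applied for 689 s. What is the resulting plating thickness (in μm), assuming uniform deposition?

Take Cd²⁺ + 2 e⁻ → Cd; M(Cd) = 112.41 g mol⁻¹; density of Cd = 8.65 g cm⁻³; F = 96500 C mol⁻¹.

Q = I·t = 11.80 × 689.00 = 8130 C; n(e⁻) = 0.08425 mol.
n(Cd) = n(e⁻)/2 = 0.04213 mol, so m = 0.04213 × 112.41 = 4.735 g.
Volume = m/ρ = 4.735 / 8.65 = 0.5474 cm³.
Thickness = V/A = 0.5474 / 435 = 0.00126 cm = 12.6 μm.

12.6 μm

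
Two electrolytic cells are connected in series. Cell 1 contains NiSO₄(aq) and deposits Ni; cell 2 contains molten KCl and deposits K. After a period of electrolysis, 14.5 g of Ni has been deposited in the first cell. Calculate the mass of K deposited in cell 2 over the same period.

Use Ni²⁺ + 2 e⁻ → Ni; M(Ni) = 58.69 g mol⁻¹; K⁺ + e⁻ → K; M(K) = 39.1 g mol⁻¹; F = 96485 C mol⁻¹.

19.3 g

n(Ni) = 14.5 / 58.69 = 0.2471 mol.
Since Ni²⁺ + 2 e⁻ → Ni, n(e⁻) passed = 2 × 0.2471 = 0.4941 mol.
Cells in series carry the same charge, so the same 0.4941 mol of electrons passes through cell 2.
K⁺ + e⁻ → K, so n(K) = 0.4941 / 1 = 0.4941 mol.
m(K) = 0.4941 × 39.1 = 19.3 g.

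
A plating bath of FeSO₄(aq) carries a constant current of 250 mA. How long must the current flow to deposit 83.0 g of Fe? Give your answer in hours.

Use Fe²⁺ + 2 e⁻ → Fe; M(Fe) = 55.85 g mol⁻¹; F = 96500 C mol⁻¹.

319 h

n(Fe) = m/M = 83.0 / 55.85 = 1.486 mol.
Each Fe atom requires 2 electrons, so n(e⁻) = 2 × 1.486 = 2.972 mol.
Q = n(e⁻)·F = 2.972 × 96500 = 286800 C.
t = Q/I = 286800 / 0.2500 A = 1147000 s = 319 h.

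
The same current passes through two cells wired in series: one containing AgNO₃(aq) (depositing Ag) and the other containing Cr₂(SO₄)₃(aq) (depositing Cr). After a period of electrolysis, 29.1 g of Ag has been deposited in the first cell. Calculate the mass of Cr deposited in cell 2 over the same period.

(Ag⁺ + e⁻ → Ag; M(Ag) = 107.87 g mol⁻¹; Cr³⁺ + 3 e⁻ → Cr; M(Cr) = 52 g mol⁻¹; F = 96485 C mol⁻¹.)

4.68 g

n(Ag) = 29.1 / 107.87 = 0.2698 mol.
Since Ag⁺ + e⁻ → Ag, n(e⁻) passed = 1 × 0.2698 = 0.2698 mol.
Cells in series carry the same charge, so the same 0.2698 mol of electrons passes through cell 2.
Cr³⁺ + 3 e⁻ → Cr, so n(Cr) = 0.2698 / 3 = 0.08992 mol.
m(Cr) = 0.08992 × 52 = 4.68 g.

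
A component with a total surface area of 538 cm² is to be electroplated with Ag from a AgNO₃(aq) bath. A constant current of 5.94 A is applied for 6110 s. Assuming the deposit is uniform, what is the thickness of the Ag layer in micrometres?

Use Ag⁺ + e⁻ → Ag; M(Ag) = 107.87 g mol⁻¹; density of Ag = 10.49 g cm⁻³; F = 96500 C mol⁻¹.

71.9 μm

Q = I·t = 5.940 × 6110.0 = 36290 C; n(e⁻) = 0.3761 mol.
n(Ag) = n(e⁻)/1 = 0.3761 mol, so m = 0.3761 × 107.87 = 40.57 g.
Volume = m/ρ = 40.57 / 10.49 = 3.867 cm³.
Thickness = V/A = 3.867 / 538 = 0.00719 cm = 71.9 μm.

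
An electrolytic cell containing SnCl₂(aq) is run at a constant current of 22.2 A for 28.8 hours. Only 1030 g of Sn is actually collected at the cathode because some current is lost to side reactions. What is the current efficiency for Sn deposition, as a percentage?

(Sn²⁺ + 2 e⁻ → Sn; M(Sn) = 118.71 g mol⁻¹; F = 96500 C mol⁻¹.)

72.8 %

Q = I·t = 22.20 × 103680 = 2302000 C; n(e⁻) = 2302000/96500 = 23.85 mol.
Theoretical n(Sn) = n(e⁻)/2 = 11.93 mol, i.e. m_theo = 11.93 × 118.71 = 1416 g.
Efficiency = m_actual / m_theo = 1030 / 1416 = 72.8 %.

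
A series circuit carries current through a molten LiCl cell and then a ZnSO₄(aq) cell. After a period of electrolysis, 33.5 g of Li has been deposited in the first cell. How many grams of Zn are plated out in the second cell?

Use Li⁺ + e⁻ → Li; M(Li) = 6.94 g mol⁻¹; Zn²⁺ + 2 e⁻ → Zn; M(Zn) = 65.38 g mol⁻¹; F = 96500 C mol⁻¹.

158 g

n(Li) = 33.5 / 6.94 = 4.827 mol.
Since Li⁺ + e⁻ → Li, n(e⁻) passed = 1 × 4.827 = 4.827 mol.
Cells in series carry the same charge, so the same 4.827 mol of electrons passes through cell 2.
Zn²⁺ + 2 e⁻ → Zn, so n(Zn) = 4.827 / 2 = 2.414 mol.
m(Zn) = 2.414 × 65.38 = 158 g.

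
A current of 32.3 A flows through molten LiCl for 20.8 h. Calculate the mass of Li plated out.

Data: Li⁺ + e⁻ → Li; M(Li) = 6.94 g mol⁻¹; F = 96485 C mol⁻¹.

174 g

Q = I·t = 32.30 A × 74880 s = 2419000 C.
n(e⁻) = Q/F = 2419000 / 96485 = 25.07 mol.
Li⁺ + e⁻ → Li, so n(Li) = n(e⁻)/1 = 25.07 mol.
m = n·M = 25.07 × 6.94 = 174 g.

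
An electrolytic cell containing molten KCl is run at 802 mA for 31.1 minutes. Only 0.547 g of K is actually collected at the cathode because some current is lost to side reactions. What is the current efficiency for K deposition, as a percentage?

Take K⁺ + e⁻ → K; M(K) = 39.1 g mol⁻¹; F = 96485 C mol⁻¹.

Q = I·t = 0.8020 × 1866.0 = 1497 C; n(e⁻) = 1497/96485 = 0.01551 mol.
Theoretical n(K) = n(e⁻)/1 = 0.01551 mol, i.e. m_theo = 0.01551 × 39.1 = 0.6065 g.
Efficiency = m_actual / m_theo = 0.547 / 0.6065 = 90.2 %.

90.2 %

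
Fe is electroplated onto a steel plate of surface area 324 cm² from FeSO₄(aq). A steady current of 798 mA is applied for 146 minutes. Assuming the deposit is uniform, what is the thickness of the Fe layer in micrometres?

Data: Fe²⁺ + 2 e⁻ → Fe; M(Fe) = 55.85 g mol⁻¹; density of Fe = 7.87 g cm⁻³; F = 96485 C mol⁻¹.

7.93 μm

Q = I·t = 0.7980 × 8760.0 = 6990 C; n(e⁻) = 0.07245 mol.
n(Fe) = n(e⁻)/2 = 0.03623 mol, so m = 0.03623 × 55.85 = 2.023 g.
Volume = m/ρ = 2.023 / 7.87 = 0.2571 cm³.
Thickness = V/A = 0.2571 / 324 = 7.93 × 10⁻⁴ cm = 7.93 μm.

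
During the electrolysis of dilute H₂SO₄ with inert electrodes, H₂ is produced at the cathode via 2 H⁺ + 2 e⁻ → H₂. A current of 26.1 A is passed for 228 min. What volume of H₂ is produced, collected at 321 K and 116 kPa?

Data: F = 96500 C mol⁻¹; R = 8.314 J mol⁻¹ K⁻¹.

Q = I·t = 26.10 A × 13680 s = 357000 C.
n(e⁻) = Q/F = 357000 / 96500 = 3.700 mol.
2 electrons are transferred per H₂ molecule, so n(H₂) = 3.700 / 2 = 1.850 mol.
V = nRT/P = (1.850 × 8.314 × 321) / (116 × 10³ Pa) = 0.0426 m³ = 42.6 L.

42.6 L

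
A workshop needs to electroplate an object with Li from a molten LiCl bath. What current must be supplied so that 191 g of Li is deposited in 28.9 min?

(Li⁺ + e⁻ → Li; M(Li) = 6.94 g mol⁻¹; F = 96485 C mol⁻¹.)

1530 A

n(Li) = 191 / 6.94 = 27.52 mol.
n(e⁻) = 1 × 27.52 = 27.52 mol.
Q = n(e⁻)·F = 27.52 × 96485 = 2655000 C.
I = Q/t = 2655000 / 1734.0 s = 1530 A.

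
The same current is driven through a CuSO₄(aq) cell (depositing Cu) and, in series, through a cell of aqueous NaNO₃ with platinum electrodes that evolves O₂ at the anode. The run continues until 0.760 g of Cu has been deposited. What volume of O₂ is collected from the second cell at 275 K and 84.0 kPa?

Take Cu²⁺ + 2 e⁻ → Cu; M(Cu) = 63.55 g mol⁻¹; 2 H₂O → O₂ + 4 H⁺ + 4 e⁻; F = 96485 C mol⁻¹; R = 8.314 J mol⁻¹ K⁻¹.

0.163 L

n(Cu) = 0.760 / 63.55 = 0.01196 mol, so n(e⁻) = 2 × 0.01196 = 0.02392 mol.
The cells are in series, so the same 0.02392 mol of electrons passes through the second cell.
2 H₂O → O₂ + 4 H⁺ + 4 e⁻ — 4 mol e⁻ per mol O₂, so n(O₂) = 0.02392/4 = 0.005980 mol.
V = nRT/P = (0.005980 × 8.314 × 275) / (84.0 × 10³) = 1.63 × 10⁻⁴ m³ = 0.163 L.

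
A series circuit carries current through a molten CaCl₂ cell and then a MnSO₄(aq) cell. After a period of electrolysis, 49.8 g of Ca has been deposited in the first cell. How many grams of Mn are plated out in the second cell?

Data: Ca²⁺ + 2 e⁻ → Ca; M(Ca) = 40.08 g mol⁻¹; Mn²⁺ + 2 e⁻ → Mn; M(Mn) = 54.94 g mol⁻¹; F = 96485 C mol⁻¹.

n(Ca) = 49.8 / 40.08 = 1.243 mol.
Since Ca²⁺ + 2 e⁻ → Ca, n(e⁻) passed = 2 × 1.243 = 2.485 mol.
Cells in series carry the same charge, so the same 2.485 mol of electrons passes through cell 2.
Mn²⁺ + 2 e⁻ → Mn, so n(Mn) = 2.485 / 2 = 1.243 mol.
m(Mn) = 1.243 × 54.94 = 68.3 g.

68.3 g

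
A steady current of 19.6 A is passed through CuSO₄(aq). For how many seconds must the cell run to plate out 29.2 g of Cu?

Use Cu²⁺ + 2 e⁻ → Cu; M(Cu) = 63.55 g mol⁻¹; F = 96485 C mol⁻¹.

4520 s

n(Cu) = m/M = 29.2 / 63.55 = 0.4595 mol.
Each Cu atom requires 2 electrons, so n(e⁻) = 2 × 0.4595 = 0.9190 mol.
Q = n(e⁻)·F = 0.9190 × 96485 = 88670 C.
t = Q/I = 88670 / 19.60 A = 4524 s.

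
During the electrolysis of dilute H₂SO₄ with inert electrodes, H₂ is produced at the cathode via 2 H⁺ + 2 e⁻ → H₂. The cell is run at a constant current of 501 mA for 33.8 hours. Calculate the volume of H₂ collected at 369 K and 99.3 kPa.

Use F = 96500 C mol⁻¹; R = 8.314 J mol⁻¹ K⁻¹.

9.76 L

Q = I·t = 0.5010 A × 121680 s = 60960 C.
n(e⁻) = Q/F = 60960 / 96500 = 0.6317 mol.
2 electrons are transferred per H₂ molecule, so n(H₂) = 0.6317 / 2 = 0.3159 mol.
V = nRT/P = (0.3159 × 8.314 × 369) / (99.3 × 10³ Pa) = 0.00976 m³ = 9.76 L.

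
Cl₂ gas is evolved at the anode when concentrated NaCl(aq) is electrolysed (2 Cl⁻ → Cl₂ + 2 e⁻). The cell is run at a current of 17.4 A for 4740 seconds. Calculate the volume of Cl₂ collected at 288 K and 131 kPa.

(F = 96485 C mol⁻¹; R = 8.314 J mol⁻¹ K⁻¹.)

Q = I·t = 17.40 A × 4740.0 s = 82480 C.
n(e⁻) = Q/F = 82480 / 96485 = 0.8548 mol.
2 electrons are transferred per Cl₂ molecule, so n(Cl₂) = 0.8548 / 2 = 0.4274 mol.
V = nRT/P = (0.4274 × 8.314 × 288) / (131 × 10³ Pa) = 0.00781 m³ = 7.81 L.

7.81 L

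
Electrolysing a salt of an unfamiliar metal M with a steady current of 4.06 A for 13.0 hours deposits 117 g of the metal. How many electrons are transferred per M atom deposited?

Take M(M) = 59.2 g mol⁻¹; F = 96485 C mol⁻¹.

1

Q = I·t = 4.060 A × 46800 s = 190000 C, so n(e⁻) = 190000/96485 = 1.969 mol.
n(M) deposited = 117 / 59.2 = 1.976 mol.
Electrons per atom = n(e⁻)/n(M) = 1.969 / 1.976 = 0.996 ≈ 1, so the ion is M⁺.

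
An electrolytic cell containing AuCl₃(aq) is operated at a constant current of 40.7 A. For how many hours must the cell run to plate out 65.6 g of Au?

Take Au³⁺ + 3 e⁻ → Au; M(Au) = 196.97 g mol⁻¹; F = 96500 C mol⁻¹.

n(Au) = m/M = 65.6 / 196.97 = 0.3330 mol.
Each Au atom requires 3 electrons, so n(e⁻) = 3 × 0.3330 = 0.9991 mol.
Q = n(e⁻)·F = 0.9991 × 96500 = 96420 C.
t = Q/I = 96420 / 40.70 A = 2369 s = 0.658 h.

0.658 h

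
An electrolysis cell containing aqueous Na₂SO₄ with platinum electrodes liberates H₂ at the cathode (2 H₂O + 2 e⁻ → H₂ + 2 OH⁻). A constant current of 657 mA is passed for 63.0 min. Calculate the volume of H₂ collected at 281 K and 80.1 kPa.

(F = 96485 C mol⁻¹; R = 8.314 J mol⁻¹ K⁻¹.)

Q = I·t = 0.6570 A × 3780.0 s = 2483 C.
n(e⁻) = Q/F = 2483 / 96485 = 0.02574 mol.
2 electrons are transferred per H₂ molecule, so n(H₂) = 0.02574 / 2 = 0.01287 mol.
V = nRT/P = (0.01287 × 8.314 × 281) / (80.1 × 10³ Pa) = 3.75 × 10⁻⁴ m³ = 0.375 L.

0.375 L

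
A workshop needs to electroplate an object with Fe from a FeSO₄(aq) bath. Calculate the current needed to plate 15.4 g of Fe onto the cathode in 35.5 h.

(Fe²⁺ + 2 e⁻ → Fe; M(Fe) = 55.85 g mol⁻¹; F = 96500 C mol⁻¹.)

n(Fe) = 15.4 / 55.85 = 0.2757 mol.
n(e⁻) = 2 × 0.2757 = 0.5515 mol.
Q = n(e⁻)·F = 0.5515 × 96500 = 53220 C.
I = Q/t = 53220 / 127800 s = 0.416 A.

0.416 A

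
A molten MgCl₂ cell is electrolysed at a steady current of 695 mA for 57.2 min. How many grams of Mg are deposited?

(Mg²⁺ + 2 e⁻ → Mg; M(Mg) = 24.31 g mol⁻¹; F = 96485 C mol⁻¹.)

0.300 g

Q = I·t = 0.6950 A × 3432.0 s = 2385 C.
n(e⁻) = Q/F = 2385 / 96485 = 0.02472 mol.
Mg²⁺ + 2 e⁻ → Mg, so n(Mg) = n(e⁻)/2 = 0.01236 mol.
m = n·M = 0.01236 × 24.31 = 0.300 g.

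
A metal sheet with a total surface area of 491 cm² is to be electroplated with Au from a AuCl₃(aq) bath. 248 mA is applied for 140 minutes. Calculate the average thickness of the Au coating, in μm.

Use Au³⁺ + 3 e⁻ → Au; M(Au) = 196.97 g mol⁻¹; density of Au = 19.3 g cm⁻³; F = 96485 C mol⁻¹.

1.50 μm

Q = I·t = 0.2480 × 8400.0 = 2083 C; n(e⁻) = 0.02159 mol.
n(Au) = n(e⁻)/3 = 0.007197 mol, so m = 0.007197 × 196.97 = 1.418 g.
Volume = m/ρ = 1.418 / 19.3 = 0.07345 cm³.
Thickness = V/A = 0.07345 / 491 = 1.50 × 10⁻⁴ cm = 1.50 μm.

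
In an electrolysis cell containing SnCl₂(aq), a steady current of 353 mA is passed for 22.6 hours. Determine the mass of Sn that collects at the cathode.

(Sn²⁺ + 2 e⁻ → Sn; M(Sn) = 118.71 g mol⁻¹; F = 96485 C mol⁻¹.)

Q = I·t = 0.3530 A × 81360 s = 28720 C.
n(e⁻) = Q/F = 28720 / 96485 = 0.2977 mol.
Sn²⁺ + 2 e⁻ → Sn, so n(Sn) = n(e⁻)/2 = 0.1488 mol.
m = n·M = 0.1488 × 118.71 = 17.7 g.

17.7 g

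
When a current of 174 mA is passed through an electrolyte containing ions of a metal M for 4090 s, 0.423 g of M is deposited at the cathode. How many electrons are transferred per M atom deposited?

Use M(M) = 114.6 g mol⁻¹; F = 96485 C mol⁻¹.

Q = I·t = 0.1740 A × 4090.0 s = 711.7 C, so n(e⁻) = 711.7/96485 = 0.007376 mol.
n(M) deposited = 0.423 / 114.6 = 0.003691 mol.
Electrons per atom = n(e⁻)/n(M) = 0.007376 / 0.003691 = 2.00 ≈ 2, so the ion is M²⁺.

2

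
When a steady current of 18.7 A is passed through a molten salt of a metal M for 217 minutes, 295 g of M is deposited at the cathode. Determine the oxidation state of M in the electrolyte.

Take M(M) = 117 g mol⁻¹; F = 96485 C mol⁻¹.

Q = I·t = 18.70 A × 13020 s = 243500 C, so n(e⁻) = 243500/96485 = 2.523 mol.
n(M) deposited = 295 / 117 = 2.521 mol.
Electrons per atom = n(e⁻)/n(M) = 2.523 / 2.521 = 1.00 ≈ 1, so the ion is M⁺.

+1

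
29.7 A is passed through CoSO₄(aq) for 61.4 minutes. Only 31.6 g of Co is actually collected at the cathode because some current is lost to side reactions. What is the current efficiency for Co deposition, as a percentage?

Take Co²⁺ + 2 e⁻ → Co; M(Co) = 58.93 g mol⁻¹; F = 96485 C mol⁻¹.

Q = I·t = 29.70 × 3684.0 = 109400 C; n(e⁻) = 109400/96485 = 1.134 mol.
Theoretical n(Co) = n(e⁻)/2 = 0.5670 mol, i.e. m_theo = 0.5670 × 58.93 = 33.41 g.
Efficiency = m_actual / m_theo = 31.6 / 33.41 = 94.6 %.

94.6 %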